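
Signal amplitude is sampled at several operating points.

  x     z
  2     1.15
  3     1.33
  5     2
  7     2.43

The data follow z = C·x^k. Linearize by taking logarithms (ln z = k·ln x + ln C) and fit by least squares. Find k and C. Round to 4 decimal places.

With ln zᵢ as the transformed response and ln xᵢ as the regressor:
Σln x = 5.3471, Σ(ln x)² = 8.0643, Σln z = 2.0060, Σln x·ln z = 3.2535.
Equations: 8.0643·k + 5.3471·ln C = 3.2535;  5.3471·k + 4·ln C = 2.0060.
Slope k = (n·Σln x·ln z − Σln x·Σln z)/(n·Σ(ln x)² − (Σln x)²) = (4·3.2535 − 5.3471·2.0060)/3.6655 = 0.62416; ln C = (Σln z − k·Σln x)/n = -0.33287, so C = exp(-0.33287) = 0.71686.

k = 0.6242, C = 0.7169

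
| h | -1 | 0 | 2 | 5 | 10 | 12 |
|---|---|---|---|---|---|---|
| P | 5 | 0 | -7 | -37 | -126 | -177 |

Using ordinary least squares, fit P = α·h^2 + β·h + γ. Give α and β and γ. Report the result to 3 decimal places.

α = -1.015, β = -2.694, γ = 1.947

Normal-equation sums: Σh^2·h^2 = 31378, Σh^2·h = 2860, Σh^2 = 274, Σh·h = 274, Σh = 28, Σ1 = 6.
Moment sums: Σh^2·P = -39036, Σh·P = -3588, ΣP = -342.
AᵀA·[α, β, γ]ᵀ = AᵀP becomes [[31378, 2860, 274]; [2860, 274, 28]; [274, 28, 6]]·[α, β, γ]ᵀ = [-39036, -3588, -342]ᵀ.
Row-reducing yields α = -51641/50854, β = -68510/25427, γ = 99021/50854.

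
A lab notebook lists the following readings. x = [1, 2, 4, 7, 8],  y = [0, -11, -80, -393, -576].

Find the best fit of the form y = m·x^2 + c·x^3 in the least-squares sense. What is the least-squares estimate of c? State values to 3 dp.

c = -1.002

Entries of MᵀM: Σx^2·x^2 = 6770, Σx^2·x^3 = 50632, Σx^3·x^3 = 383954.
And Σx^2·y = -57445, Σx^3·y = -434919.
Normal equations: [[6770, 50632]; [50632, 383954]]·[m, c]ᵀ = [-57445, -434919]ᵀ.
Eliminating c: 383954·(row 1) − 50632·(row 2) gives 35769156·m = 383954·(-57445) − 50632·(-434919) = -35418722, so m = -17709361/17884578.
Then c = ((-434919) − 50632·(-17709361/17884578))/383954 = -17923195/17884578.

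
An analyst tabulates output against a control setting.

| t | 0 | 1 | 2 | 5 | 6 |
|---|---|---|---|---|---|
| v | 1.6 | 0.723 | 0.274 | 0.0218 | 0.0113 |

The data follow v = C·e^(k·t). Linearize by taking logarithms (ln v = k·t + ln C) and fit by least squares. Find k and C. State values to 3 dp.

k = -0.838, C = 1.576

Taking logs, ln v = k·t + ln C, so regress ln v on t.
Over the data: Σt = 14.0000, Σ(t)² = 66.0000, Σln v = -9.4578, Σt·ln v = -48.9405.
Normal system: [[66.0000, 14.0000]; [14.0000, 5]]·[k, ln C]ᵀ = [-48.9405, -9.4578]ᵀ.
Slope k = (n·Σt·ln v − Σt·Σln v)/(n·Σ(t)² − (Σt)²) = (5·-48.9405 − 14.0000·-9.4578)/134.0000 = -0.83801; ln C = (Σln v − k·Σt)/n = 0.45489, so C = exp(0.45489) = 1.57600.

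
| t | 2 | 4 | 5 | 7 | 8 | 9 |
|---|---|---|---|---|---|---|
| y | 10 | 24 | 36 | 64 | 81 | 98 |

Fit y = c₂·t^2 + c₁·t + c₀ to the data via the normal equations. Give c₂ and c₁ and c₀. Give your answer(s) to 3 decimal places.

c₂ = 0.987, c₁ = 1.904, c₀ = 1.741

Setting ∂/∂c₂ … = 0 gives: 13955·c₂ + 1781·c₁ + 239·c₀ = 17582;  1781·c₂ + 239·c₁ + 35·c₀ = 2274;  239·c₂ + 35·c₁ + 6·c₀ = 313.
Solving the 3×3 system (Gaussian elimination) gives c₂ = 1303/1320, c₁ = 2513/1320, c₀ = 383/220.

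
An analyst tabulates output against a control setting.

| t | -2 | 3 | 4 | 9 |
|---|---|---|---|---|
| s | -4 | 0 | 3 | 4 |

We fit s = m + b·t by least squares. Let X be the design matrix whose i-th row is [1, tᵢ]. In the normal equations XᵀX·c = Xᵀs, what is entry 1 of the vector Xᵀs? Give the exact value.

3

Entry 1 ↔ basis 1, so (Xᵀs)_{1} = Σᵢ sᵢ = (1)·(-4) + (1)·(0) + (1)·(3) + (1)·(4) = 3.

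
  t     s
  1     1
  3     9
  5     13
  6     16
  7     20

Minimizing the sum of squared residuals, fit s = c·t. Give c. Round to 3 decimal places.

Entries of AᵀA: Σt·t = 120.
And Σt·s = 329.
Normal equations: [[120]]·[c]ᵀ = [329]ᵀ.
c = 329/120 = 2.74167.

c = 2.742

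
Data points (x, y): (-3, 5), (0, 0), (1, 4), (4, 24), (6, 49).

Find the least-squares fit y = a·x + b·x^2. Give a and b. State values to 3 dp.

Forming MᵀM = [[62, 254]; [254, 1634]] and Mᵀy = [379, 2197]ᵀ gives MᵀM·[a, b]ᵀ = Mᵀy.
Determinant 62·1634 − 254² = 36792.
a = (379·1634 − 254·2197)/36792 = 2552/1533; b = (62·2197 − 254·379)/36792 = 3329/3066.

a = 1.665, b = 1.086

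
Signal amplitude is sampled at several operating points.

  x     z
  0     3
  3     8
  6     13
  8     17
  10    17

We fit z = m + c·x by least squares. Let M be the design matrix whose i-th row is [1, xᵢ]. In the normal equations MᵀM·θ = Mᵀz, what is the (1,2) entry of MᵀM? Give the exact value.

Row 1 ↔ basis 1, column 2 ↔ basis x, so (MᵀM)_{1,2} = Σᵢ x = (1)·(0) + (1)·(3) + (1)·(6) + (1)·(8) + (1)·(10) = 27.

27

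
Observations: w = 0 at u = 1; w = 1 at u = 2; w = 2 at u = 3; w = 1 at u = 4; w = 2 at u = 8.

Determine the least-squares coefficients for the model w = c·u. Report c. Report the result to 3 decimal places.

c = 0.298

Setting ∂/∂c … = 0 gives: 94·c = 28.
(Σu·u = 94, Σu·w = 28.)
c = 28/94 = 0.297872.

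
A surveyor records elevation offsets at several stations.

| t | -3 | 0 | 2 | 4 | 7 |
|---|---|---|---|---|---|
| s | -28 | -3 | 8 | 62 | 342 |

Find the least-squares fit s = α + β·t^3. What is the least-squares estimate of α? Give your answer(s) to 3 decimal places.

α = -1.483

The normal equations are: 5·α + 388·β = 381;  388·α + 122538·β = 122094.
(Σ1 = 5, Σt^3 = 388, Σt^3·t^3 = 122538, Σs = 381, Σt^3·s = 122094.)
det = 5·122538 − 388² = 462146.
α = (381·122538 − 388·122094)/462146 = -342747/231073; β = (5·122094 − 388·381)/462146 = 231321/231073.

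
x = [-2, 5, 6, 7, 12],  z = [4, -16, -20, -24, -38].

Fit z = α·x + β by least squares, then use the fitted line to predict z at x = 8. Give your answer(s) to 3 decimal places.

The normal system MᵀM·[α, β]ᵀ = Mᵀz is [[258, 28]; [28, 5]]·[α, β]ᵀ = [-832, -94]ᵀ.
Eliminating β: 5·(row 1) − 28·(row 2) gives 506·α = 5·(-832) − 28·(-94) = -1528, so α = -764/253.
Then β = ((-94) − 28·(-764/253))/5 = -478/253.
At x = 8: ẑ = (-764/253)·(8) + (-478/253)·(1) = -6590/253.

ẑ = -26.047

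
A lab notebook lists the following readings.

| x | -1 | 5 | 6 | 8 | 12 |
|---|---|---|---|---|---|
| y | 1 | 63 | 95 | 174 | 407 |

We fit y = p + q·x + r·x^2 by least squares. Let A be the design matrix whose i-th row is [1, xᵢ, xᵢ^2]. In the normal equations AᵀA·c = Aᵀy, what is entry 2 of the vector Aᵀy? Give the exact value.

Entry 2 ↔ basis x, so (Aᵀy)_{2} = Σᵢ (x)·yᵢ = (-1)·(1) + (5)·(63) + (6)·(95) + (8)·(174) + (12)·(407) = 7160.

7160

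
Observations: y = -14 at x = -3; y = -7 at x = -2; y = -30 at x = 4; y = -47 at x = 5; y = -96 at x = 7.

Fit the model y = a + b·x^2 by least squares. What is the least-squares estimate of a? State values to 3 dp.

The normal equations are: 5·a + 103·b = -194;  103·a + 3379·b = -6513.
(Σ1 = 5, Σx^2 = 103, Σx^2·x^2 = 3379, Σy = -194, Σx^2·y = -6513.)
Eliminating b: 3379·(row 1) − 103·(row 2) gives 6286·a = 3379·(-194) − 103·(-6513) = 15313, so a = 15313/6286.
Then b = ((-6513) − 103·(15313/6286))/3379 = -12583/6286.

a = 2.436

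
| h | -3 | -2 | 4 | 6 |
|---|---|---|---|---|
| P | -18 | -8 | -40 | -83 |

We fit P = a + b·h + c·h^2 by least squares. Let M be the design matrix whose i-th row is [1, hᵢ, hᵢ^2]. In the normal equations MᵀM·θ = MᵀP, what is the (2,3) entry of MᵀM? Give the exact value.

Row 2 ↔ basis h, column 3 ↔ basis h^2, so (MᵀM)_{2,3} = Σᵢ (h)·(h^2) = (-3)·(9) + (-2)·(4) + (4)·(16) + (6)·(36) = 245.

245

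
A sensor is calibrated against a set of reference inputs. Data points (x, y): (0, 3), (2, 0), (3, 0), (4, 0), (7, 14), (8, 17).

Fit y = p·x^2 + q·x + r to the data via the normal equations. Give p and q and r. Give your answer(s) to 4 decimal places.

p = 0.5873, q = -2.7975, r = 2.9580

Entries of AᵀA: Σx^2·x^2 = 6850, Σx^2·x = 954, Σx^2 = 142, Σx·x = 142, Σx = 24, Σ1 = 6.
Right-hand side: Σx^2·y = 1774, Σx·y = 234, Σy = 34.
Row-reducing yields p = 461/785, q = -2196/785, r = 2322/785.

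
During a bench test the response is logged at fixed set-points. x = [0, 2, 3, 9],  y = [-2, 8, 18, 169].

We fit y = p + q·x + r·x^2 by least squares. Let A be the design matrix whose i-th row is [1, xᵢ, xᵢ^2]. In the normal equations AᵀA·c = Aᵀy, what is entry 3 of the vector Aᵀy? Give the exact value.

Entry 3 ↔ basis x^2, so (Aᵀy)_{3} = Σᵢ (x^2)·yᵢ = (0)·(-2) + (4)·(8) + (9)·(18) + (81)·(169) = 13883.

13883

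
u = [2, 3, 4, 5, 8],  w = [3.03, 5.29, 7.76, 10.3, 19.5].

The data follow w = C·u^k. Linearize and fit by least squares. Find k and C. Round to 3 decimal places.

Taking logs, ln w = k·ln u + ln C, so regress ln w on ln u.
XᵀX = [[10.5236, 6.8669]; [6.8669, 5]], rhs = [15.3692, 10.1259]ᵀ  (here Σln u = 6.8669, Σ(ln u)² = 10.5236, Σln w = 10.1259, Σln u·ln w = 15.3692).
Δ = 10.5236·5 − (6.8669)² = 5.4631; k = (15.3692·5 − 6.8669·10.1259)/5.4631 = 1.33844, ln C = (10.5236·10.1259 − 6.8669·15.3692)/5.4631 = 0.18699, so C = exp(0.18699) = 1.20561.

k = 1.338, C = 1.206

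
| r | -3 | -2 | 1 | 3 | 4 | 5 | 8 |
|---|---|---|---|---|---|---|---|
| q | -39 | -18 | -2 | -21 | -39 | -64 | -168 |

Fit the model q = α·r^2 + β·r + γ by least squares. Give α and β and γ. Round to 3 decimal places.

α = -2.934, β = 2.715, γ = -2.691

Normal-equation sums: Σr^2·r^2 = 5156, Σr^2·r = 694, Σr^2 = 128, Σr·r = 128, Σr = 16, Σ1 = 7.
And Σr^2·q = -13590, Σr·q = -1732, Σq = -351.
Row-reducing yields α = -98870/33693, β = 457427/168465, γ = -13737/5105.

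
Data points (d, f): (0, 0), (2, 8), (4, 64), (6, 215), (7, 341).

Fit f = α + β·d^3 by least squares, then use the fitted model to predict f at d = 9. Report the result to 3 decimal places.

f̂ = 724.848

The normal equations are: 5·α + 631·β = 628;  631·α + 168465·β = 167563.
(Σ1 = 5, Σd^3 = 631, Σd^3·d^3 = 168465, Σf = 628, Σd^3·f = 167563.)
Determinant 5·168465 − 631² = 444164.
α = (628·168465 − 631·167563)/444164 = 63767/444164; β = (5·167563 − 631·628)/444164 = 441547/444164.
At d = 9: f̂ = (63767/444164)·(1) + (441547/444164)·(729) = 160975765/222082.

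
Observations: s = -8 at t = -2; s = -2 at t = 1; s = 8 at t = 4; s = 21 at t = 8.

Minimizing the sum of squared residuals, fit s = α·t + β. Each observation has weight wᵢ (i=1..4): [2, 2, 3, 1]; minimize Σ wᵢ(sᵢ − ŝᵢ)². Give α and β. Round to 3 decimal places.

α = 2.893, β = -3.383

The normal system MᵀWM·[α, β]ᵀ = MᵀWs is [[122, 18]; [18, 8]]·[α, β]ᵀ = [292, 25]ᵀ.
det = 122·8 − 18² = 652.
α = (292·8 − 18·25)/652 = 943/326; β = (122·25 − 18·292)/652 = -1103/326.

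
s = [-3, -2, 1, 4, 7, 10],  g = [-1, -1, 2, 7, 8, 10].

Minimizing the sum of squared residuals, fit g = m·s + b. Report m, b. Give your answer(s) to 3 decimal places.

Forming MᵀM = [[179, 17]; [17, 6]] and Mᵀg = [191, 25]ᵀ gives MᵀM·[m, b]ᵀ = Mᵀg.
Determinant 179·6 − 17² = 785.
m = (191·6 − 17·25)/785 = 721/785; b = (179·25 − 17·191)/785 = 1228/785.

m = 0.918, b = 1.564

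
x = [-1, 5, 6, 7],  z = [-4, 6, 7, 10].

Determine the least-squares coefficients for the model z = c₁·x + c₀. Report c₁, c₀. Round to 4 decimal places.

From the data, Σx·x = 111, Σx = 17, Σ1 = 4.
Right-hand side: Σx·z = 146, Σz = 19.
AᵀA·[c₁, c₀]ᵀ = Aᵀz becomes [[111, 17]; [17, 4]]·[c₁, c₀]ᵀ = [146, 19]ᵀ.
det = 111·4 − 17² = 155.
c₁ = (146·4 − 17·19)/155 = 261/155; c₀ = (111·19 − 17·146)/155 = -373/155.

c₁ = 1.6839, c₀ = -2.4065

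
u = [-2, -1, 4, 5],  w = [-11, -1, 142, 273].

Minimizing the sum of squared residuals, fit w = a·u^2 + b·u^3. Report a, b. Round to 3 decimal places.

a = 1.055, b = 1.969

From the data, Σu^2·u^2 = 898, Σu^2·u^3 = 4116, Σu^3·u^3 = 19786.
Moment sums: Σu^2·w = 9052, Σu^3·w = 43302.
MᵀM·[a, b]ᵀ = Mᵀw becomes [[898, 4116]; [4116, 19786]]·[a, b]ᵀ = [9052, 43302]ᵀ.
det = 898·19786 − 4116² = 826372.
a = (9052·19786 − 4116·43302)/826372 = 217960/206593; b = (898·43302 − 4116·9052)/826372 = 406791/206593.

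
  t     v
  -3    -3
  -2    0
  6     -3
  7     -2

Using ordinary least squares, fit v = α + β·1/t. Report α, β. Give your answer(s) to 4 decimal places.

α = -2.3203, β = -2.4459

Sums needed: Σ1 = 4, Σ1/t = -11/21, Σ1/t·1/t = 361/882.
Right-hand side: Σv = -8, Σ1/t·v = 3/14.
Normal equations: [[4, -11/21]; [-11/21, 361/882]]·[α, β]ᵀ = [-8, 3/14]ᵀ.
Eliminating β: (361/882)·(row 1) − (-11/21)·(row 2) gives (601/441)·α = (361/882)·(-8) − (-11/21)·(3/14) = -2789/882, so α = -2789/1202.
Then β = ((3/14) − (-11/21)·(-2789/1202))/(361/882) = -1470/601.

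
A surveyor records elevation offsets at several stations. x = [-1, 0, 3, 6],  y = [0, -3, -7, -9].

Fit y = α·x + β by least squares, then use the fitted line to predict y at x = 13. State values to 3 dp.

From the data, Σx·x = 46, Σx = 8, Σ1 = 4.
Moment sums: Σx·y = -75, Σy = -19.
det = 46·4 − 8² = 120.
α = ((-75)·4 − 8·(-19))/120 = -37/30; β = (46·(-19) − 8·(-75))/120 = -137/60.
At x = 13: ŷ = (-37/30)·(13) + (-137/60)·(1) = -1099/60.

ŷ = -18.317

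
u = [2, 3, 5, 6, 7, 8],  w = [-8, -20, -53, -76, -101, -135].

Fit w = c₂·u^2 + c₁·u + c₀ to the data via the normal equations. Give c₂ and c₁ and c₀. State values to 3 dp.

MᵀM·[c₂, c₁, c₀]ᵀ = Mᵀw reads: 8515·c₂ + 1231·c₁ + 187·c₀ = -17862;  1231·c₂ + 187·c₁ + 31·c₀ = -2584;  187·c₂ + 31·c₁ + 6·c₀ = -393.
Row-reducing yields c₂ = -1733/840, c₁ = -223/840, c₀ = 6/35.

c₂ = -2.063, c₁ = -0.265, c₀ = 0.171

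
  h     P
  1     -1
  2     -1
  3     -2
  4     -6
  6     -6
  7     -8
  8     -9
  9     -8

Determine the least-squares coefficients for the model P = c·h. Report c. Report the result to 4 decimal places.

The normal system MᵀM·[c]ᵀ = MᵀP is [[260]]·[c]ᵀ = [-269]ᵀ.
Hence c = -269 / 260 ≈ -1.03462.

c = -1.0346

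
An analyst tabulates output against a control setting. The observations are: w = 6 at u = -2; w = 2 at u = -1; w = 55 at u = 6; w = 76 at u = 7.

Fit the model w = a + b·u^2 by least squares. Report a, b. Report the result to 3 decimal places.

a = 0.081, b = 1.541

From the data, Σ1 = 4, Σu^2 = 90, Σu^2·u^2 = 3714.
And Σw = 139, Σu^2·w = 5730.
So MᵀM·[a, b]ᵀ = Mᵀw: [[4, 90]; [90, 3714]]·[a, b]ᵀ = [139, 5730]ᵀ.
Eliminating b: 3714·(row 1) − 90·(row 2) gives 6756·a = 3714·139 − 90·5730 = 546, so a = 91/1126.
Then b = (5730 − 90·(91/1126))/3714 = 1735/1126.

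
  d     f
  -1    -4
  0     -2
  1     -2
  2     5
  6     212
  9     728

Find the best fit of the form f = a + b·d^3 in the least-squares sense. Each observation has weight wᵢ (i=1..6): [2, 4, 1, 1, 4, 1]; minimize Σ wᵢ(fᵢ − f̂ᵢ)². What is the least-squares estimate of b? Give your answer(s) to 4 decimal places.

The normal system MᵀWM·[a, b]ᵀ = MᵀWf is [[13, 1600]; [1600, 718132]]·[a, b]ᵀ = [1563, 713926]ᵀ.
Determinant 13·718132 − 1600² = 6775716.
a = (1563·718132 − 1600·713926)/6775716 = -4960321/1693929; b = (13·713926 − 1600·1563)/6775716 = 3390119/3387858.

b = 1.0007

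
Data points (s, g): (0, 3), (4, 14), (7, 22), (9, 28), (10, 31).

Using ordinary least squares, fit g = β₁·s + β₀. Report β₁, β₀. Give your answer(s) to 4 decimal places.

Normal-equation sums: Σs·s = 246, Σs = 30, Σ1 = 5.
Moment sums: Σs·g = 772, Σg = 98.
AᵀA·[β₁, β₀]ᵀ = Aᵀg becomes [[246, 30]; [30, 5]]·[β₁, β₀]ᵀ = [772, 98]ᵀ.
det = 246·5 − 30² = 330.
β₁ = (772·5 − 30·98)/330 = 92/33; β₀ = (246·98 − 30·772)/330 = 158/55.

β₁ = 2.7879, β₀ = 2.8727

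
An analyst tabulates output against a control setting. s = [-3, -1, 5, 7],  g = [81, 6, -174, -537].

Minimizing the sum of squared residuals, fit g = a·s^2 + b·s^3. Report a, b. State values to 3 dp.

a = 3.023, b = -1.997

Entries of MᵀM: Σs^2·s^2 = 3108, Σs^2·s^3 = 19688, Σs^3·s^3 = 134004.
Right-hand side: Σs^2·g = -29928, Σs^3·g = -208134.
So MᵀM·[a, b]ᵀ = Mᵀg: [[3108, 19688]; [19688, 134004]]·[a, b]ᵀ = [-29928, -208134]ᵀ.
Determinant 3108·134004 − 19688² = 28867088.
a = ((-29928)·134004 − 19688·(-208134))/28867088 = 5454405/1804193; b = (3108·(-208134) − 19688·(-29928))/28867088 = -7207251/3608386.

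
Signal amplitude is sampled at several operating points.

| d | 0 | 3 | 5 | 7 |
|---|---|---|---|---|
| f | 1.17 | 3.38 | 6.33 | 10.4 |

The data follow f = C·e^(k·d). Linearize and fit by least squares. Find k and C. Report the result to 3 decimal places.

k = 0.315, C = 1.235

Linearized form: ln f = k·d + ln C. From the 4 transformed points,
Σd = 15.0000, Σ(d)² = 83.0000, Σln f = 5.5620, Σd·ln f = 29.2728.
Normal system: [[83.0000, 15.0000]; [15.0000, 4]]·[k, ln C]ᵀ = [29.2728, 5.5620]ᵀ.
Solving (det = 107.0000): k = 0.31459, ln C = 0.21078, so C = exp(0.21078) = 1.23464.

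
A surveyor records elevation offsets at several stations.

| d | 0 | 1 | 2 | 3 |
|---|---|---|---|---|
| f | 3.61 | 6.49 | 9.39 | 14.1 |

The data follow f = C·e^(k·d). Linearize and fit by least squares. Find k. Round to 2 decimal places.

Linearized form: ln f = k·d + ln C. From the 4 transformed points,
Σd = 6.0000, Σ(d)² = 14.0000, Σln f = 8.0398, Σd·ln f = 14.2881.
Equations: 14.0000·k + 6.0000·ln C = 14.2881;  6.0000·k + 4·ln C = 8.0398.
Δ = 14.0000·4 − (6.0000)² = 20.0000; k = (14.2881·4 − 6.0000·8.0398)/20.0000 = 0.44568, ln C = (14.0000·8.0398 − 6.0000·14.2881)/20.0000 = 1.34143.

k = 0.45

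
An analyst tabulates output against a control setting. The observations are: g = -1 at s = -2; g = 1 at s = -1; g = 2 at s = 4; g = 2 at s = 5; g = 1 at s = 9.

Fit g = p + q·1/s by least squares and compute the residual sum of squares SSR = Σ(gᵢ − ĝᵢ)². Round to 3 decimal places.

Compute the Gram sums: Σ1 = 5, Σ1/s = -169/180, Σ1/s·1/s = 44221/32400.
Moment sums: Σg = 5, Σ1/s·g = 23/45.
Δ = 5·(44221/32400) − (-169/180)² = 12034/2025.
p = (5·(44221/32400) − (-169/180)·(23/45))/(12034/2025) = 236653/192544; q = (5·(23/45) − (-169/180)·5)/(12034/2025) = 58725/48136.
Residuals: -311747/192544, 190791/192544, 44855/96272, 101455/192544, -70209/192544; SSR = 814659/192544.

SSR = 4.231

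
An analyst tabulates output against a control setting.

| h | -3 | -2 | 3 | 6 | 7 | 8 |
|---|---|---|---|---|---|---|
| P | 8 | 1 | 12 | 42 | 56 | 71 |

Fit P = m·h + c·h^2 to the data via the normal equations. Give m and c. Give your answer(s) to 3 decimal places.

From the data, Σh·h = 171, Σh·h^2 = 1063, Σh^2·h^2 = 7971.
For XᵀP: Σh·P = 1222, Σh^2·P = 8984.
XᵀX·[m, c]ᵀ = XᵀP becomes [[171, 1063]; [1063, 7971]]·[m, c]ᵀ = [1222, 8984]ᵀ.
Determinant 171·7971 − 1063² = 233072.
m = (1222·7971 − 1063·8984)/233072 = 95285/116536; c = (171·8984 − 1063·1222)/233072 = 118639/116536.

m = 0.818, c = 1.018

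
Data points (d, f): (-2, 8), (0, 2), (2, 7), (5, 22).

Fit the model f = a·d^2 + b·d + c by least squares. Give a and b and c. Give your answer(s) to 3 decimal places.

a = 0.838, b = -0.410, c = 3.345

Sums needed: Σd^2·d^2 = 657, Σd^2·d = 125, Σd^2 = 33, Σd·d = 33, Σd = 5, Σ1 = 4.
For Xᵀf: Σd^2·f = 610, Σd·f = 108, Σf = 39.
XᵀX·[a, b, c]ᵀ = Xᵀf becomes [[657, 125, 33]; [125, 33, 5]; [33, 5, 4]]·[a, b, c]ᵀ = [610, 108, 39]ᵀ.
Row-reducing yields a = 5497/6556, b = -2689/6556, c = 5483/1639.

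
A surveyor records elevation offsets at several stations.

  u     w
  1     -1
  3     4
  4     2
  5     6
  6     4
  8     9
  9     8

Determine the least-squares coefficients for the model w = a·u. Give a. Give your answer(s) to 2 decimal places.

With design matrix M, MᵀM = [[232]] and Mᵀw = [217]ᵀ.
Hence a = 217 / 232 ≈ 0.935345.

a = 0.94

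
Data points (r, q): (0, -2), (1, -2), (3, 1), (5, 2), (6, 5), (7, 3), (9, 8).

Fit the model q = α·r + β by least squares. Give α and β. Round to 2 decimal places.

The normal equations are: 201·α + 31·β = 134;  31·α + 7·β = 15.
(Σr·r = 201, Σr = 31, Σ1 = 7, Σr·q = 134, Σq = 15.)
Eliminating β: 7·(row 1) − 31·(row 2) gives 446·α = 7·134 − 31·15 = 473, so α = 473/446.
Then β = (15 − 31·(473/446))/7 = -1139/446.

α = 1.06, β = -2.55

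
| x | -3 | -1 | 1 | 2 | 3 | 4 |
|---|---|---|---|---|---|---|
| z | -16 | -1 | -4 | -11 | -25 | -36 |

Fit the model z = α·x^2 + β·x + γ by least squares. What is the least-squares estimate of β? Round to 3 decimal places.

Normal-equation sums: Σx^2·x^2 = 436, Σx^2·x = 72, Σx^2 = 40, Σx·x = 40, Σx = 6, Σ1 = 6.
Right-hand side: Σx^2·z = -994, Σx·z = -196, Σz = -93.
Normal equations: [[436, 72, 40]; [72, 40, 6]; [40, 6, 6]]·[α, β, γ]ᵀ = [-994, -196, -93]ᵀ.
Inverting the 3×3 Gram matrix, [α, β, γ]ᵀ = [-1413/710, -821/710, -382/355]ᵀ.

β = -1.156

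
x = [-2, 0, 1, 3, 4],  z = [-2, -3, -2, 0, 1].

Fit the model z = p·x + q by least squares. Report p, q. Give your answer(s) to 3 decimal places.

Forming MᵀM = [[30, 6]; [6, 5]] and Mᵀz = [6, -6]ᵀ gives MᵀM·[p, q]ᵀ = Mᵀz.
Determinant 30·5 − 6² = 114.
p = (6·5 − 6·(-6))/114 = 11/19; q = (30·(-6) − 6·6)/114 = -36/19.

p = 0.579, q = -1.895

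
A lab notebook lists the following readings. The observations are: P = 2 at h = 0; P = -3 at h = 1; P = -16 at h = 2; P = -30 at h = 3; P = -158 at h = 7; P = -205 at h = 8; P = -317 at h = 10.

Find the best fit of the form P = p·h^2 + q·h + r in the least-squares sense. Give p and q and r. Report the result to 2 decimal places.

The normal equations are: 16595·p + 1891·q + 227·r = -52899;  1891·p + 227·q + 31·r = -6041;  227·p + 31·q + 7·r = -727.
(Σh^2·h^2 = 16595, Σh^2·h = 1891, Σh^2 = 227, Σh·h = 227, Σh = 31, Σ1 = 7, Σh^2·P = -52899, Σh·P = -6041, ΣP = -727.)
Row-reducing yields p = -57641/19209, q = -70075/38418, r = 19593/12806.

p = -3.00, q = -1.82, r = 1.53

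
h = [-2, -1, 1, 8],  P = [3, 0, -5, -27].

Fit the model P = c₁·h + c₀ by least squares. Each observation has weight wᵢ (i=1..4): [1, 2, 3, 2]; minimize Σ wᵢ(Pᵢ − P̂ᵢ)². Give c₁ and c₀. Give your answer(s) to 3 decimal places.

Entries of XᵀWX: Σwᵢ·h·h = 137, Σwᵢ·h = 15, Σwᵢ·1 = 8.
And Σwᵢ·h·P = -453, Σwᵢ·P = -66.
Eliminating c₀: 8·(row 1) − 15·(row 2) gives 871·c₁ = 8·(-453) − 15·(-66) = -2634, so c₁ = -2634/871.
Then c₀ = ((-66) − 15·(-2634/871))/8 = -2247/871.

c₁ = -3.024, c₀ = -2.580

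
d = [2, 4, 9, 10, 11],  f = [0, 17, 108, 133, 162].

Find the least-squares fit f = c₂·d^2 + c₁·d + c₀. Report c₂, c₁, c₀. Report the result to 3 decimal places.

From the data, Σd^2·d^2 = 31474, Σd^2·d = 3132, Σd^2 = 322, Σd·d = 322, Σd = 36, Σ1 = 5.
Moment sums: Σd^2·f = 41922, Σd·f = 4152, Σf = 420.
Inverting the 3×3 Gram matrix, [c₂, c₁, c₀]ᵀ = [20433/15439, 12594/15439, -109686/15439]ᵀ.

c₂ = 1.323, c₁ = 0.816, c₀ = -7.104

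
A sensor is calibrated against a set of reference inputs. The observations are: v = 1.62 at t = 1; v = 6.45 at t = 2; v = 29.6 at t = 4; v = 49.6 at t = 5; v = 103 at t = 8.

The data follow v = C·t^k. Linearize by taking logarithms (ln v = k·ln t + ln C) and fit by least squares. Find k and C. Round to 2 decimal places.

k = 2.04, C = 1.64

Let Y = ln v. Fitting Y = k·ln t + ln C by least squares:
Σln t = 5.7683, Σ(ln t)² = 9.3166, Σln v = 14.2730, Σln t·ln v = 21.9094.
Equations: 9.3166·k + 5.7683·ln C = 21.9094;  5.7683·k + 5·ln C = 14.2730.
Δ = 9.3166·5 − (5.7683)² = 13.3096; k = (21.9094·5 − 5.7683·14.2730)/13.3096 = 2.04482, ln C = (9.3166·14.2730 − 5.7683·21.9094)/13.3096 = 0.49556, so C = exp(0.49556) = 1.64142.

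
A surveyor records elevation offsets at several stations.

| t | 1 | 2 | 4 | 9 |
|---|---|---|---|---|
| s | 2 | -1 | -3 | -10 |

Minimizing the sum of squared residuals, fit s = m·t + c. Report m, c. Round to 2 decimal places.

m = -1.42, c = 2.68

From the data, Σt·t = 102, Σt = 16, Σ1 = 4.
For Xᵀs: Σt·s = -102, Σs = -12.
Normal equations: [[102, 16]; [16, 4]]·[m, c]ᵀ = [-102, -12]ᵀ.
Determinant 102·4 − 16² = 152.
m = ((-102)·4 − 16·(-12))/152 = -27/19; c = (102·(-12) − 16·(-102))/152 = 51/19.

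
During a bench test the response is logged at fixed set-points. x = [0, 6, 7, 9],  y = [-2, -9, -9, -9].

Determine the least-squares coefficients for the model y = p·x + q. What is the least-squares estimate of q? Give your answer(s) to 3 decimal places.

q = -2.544

The normal system MᵀM·[p, q]ᵀ = Mᵀy is [[166, 22]; [22, 4]]·[p, q]ᵀ = [-198, -29]ᵀ.
Δ = 166·4 − 22² = 180.
p = ((-198)·4 − 22·(-29))/180 = -77/90; q = (166·(-29) − 22·(-198))/180 = -229/90.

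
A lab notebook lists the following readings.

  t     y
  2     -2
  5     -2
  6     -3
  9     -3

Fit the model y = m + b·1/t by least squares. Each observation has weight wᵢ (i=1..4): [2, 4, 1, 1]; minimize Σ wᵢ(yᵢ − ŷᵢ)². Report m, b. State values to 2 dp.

m = -2.64, b = 1.51

Normal-equation sums: Σwᵢ·1 = 8, Σwᵢ·1/t = 187/90, Σwᵢ·1/t·1/t = 5671/8100.
Right-hand side: Σwᵢ·y = -18, Σwᵢ·1/t·y = -133/30.
Determinant 8·(5671/8100) − (187/90)² = 10399/8100.
m = ((-18)·(5671/8100) − (187/90)·(-133/30))/(10399/8100) = -27465/10399; b = (8·(-133/30) − (187/90)·(-18))/(10399/8100) = 15660/10399.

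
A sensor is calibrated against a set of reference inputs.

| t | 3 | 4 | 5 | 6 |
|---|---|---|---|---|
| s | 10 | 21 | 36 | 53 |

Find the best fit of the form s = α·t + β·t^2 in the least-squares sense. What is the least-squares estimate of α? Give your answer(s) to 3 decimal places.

α = -2.008

Normal-equation sums: Σt·t = 86, Σt·t^2 = 432, Σt^2·t^2 = 2258.
For Mᵀs: Σt·s = 612, Σt^2·s = 3234.
Δ = 86·2258 − 432² = 7564.
α = (612·2258 − 432·3234)/7564 = -3798/1891; β = (86·3234 − 432·612)/7564 = 3435/1891.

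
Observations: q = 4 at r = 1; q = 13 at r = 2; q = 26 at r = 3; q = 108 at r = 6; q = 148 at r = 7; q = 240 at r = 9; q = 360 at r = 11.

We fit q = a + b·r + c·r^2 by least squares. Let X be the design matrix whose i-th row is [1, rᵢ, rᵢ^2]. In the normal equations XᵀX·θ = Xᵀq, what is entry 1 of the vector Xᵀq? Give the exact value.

Entry 1 ↔ basis 1, so (Xᵀq)_{1} = Σᵢ qᵢ = (1)·(4) + (1)·(13) + (1)·(26) + (1)·(108) + (1)·(148) + (1)·(240) + (1)·(360) = 899.

899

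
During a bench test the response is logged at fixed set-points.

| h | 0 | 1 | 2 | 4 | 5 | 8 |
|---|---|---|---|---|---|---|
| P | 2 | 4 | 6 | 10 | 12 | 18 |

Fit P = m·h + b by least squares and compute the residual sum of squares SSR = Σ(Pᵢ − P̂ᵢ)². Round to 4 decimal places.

SSR = 0.0000

Entries of AᵀA: Σh·h = 110, Σh = 20, Σ1 = 6.
Moment sums: Σh·P = 260, ΣP = 52.
Normal equations: [[110, 20]; [20, 6]]·[m, b]ᵀ = [260, 52]ᵀ.
Δ = 110·6 − 20² = 260.
m = (260·6 − 20·52)/260 = 2; b = (110·52 − 20·260)/260 = 2.
Residuals: 0, 0, 0, 0, 0, 0; SSR = 0.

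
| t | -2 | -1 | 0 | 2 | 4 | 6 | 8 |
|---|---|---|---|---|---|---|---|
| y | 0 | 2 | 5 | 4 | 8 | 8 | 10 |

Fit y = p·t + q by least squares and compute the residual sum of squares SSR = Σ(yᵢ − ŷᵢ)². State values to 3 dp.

SSR = 8.172

Entries of AᵀA: Σt·t = 125, Σt = 17, Σ1 = 7.
And Σt·y = 166, Σy = 37.
Eliminating q: 7·(row 1) − 17·(row 2) gives 586·p = 7·166 − 17·37 = 533, so p = 533/586.
Then q = (37 − 17·(533/586))/7 = 1803/586.
Residuals: -737/586, -49/293, 1127/586, -525/586, 753/586, -313/586, -207/586; SSR = 4789/586.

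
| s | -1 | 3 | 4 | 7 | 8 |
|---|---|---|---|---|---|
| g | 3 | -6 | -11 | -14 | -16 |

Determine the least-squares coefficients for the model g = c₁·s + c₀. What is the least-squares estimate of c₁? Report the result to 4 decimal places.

c₁ = -2.0906

Forming XᵀX = [[139, 21]; [21, 5]] and Xᵀg = [-291, -44]ᵀ gives XᵀX·[c₁, c₀]ᵀ = Xᵀg.
Eliminating c₀: 5·(row 1) − 21·(row 2) gives 254·c₁ = 5·(-291) − 21·(-44) = -531, so c₁ = -531/254.
Then c₀ = ((-44) − 21·(-531/254))/5 = -5/254.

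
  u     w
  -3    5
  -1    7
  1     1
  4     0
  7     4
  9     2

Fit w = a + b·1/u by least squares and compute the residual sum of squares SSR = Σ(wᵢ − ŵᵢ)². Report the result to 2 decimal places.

SSR = 9.87

AᵀA·[a, b]ᵀ = Aᵀw reads: 6·a + (43/252)·b = 19;  (43/252)·a + (140113/63504)·b = -433/63.
(Σ1 = 6, Σ1/u = 43/252, Σ1/u·1/u = 140113/63504, Σw = 19, Σ1/u·w = -433/63.)
Δ = 6·(140113/63504) − (43/252)² = 838829/63504.
a = (19·(140113/63504) − (43/252)·(-433/63))/(838829/63504) = 2736623/838829; b = (6·(-433/63) − (43/252)·19)/(838829/63504) = -2824668/838829.
Residuals: 515966/838829, 310512/838829, 926874/838829, -2030456/838829, 1022217/838829, -745113/838829; SSR = 8278930/838829.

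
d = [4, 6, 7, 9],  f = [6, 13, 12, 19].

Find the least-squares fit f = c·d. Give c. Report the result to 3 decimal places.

Sums needed: Σd·d = 182.
For Aᵀf: Σd·f = 357.
c = 357/182 = 1.96154.

c = 1.962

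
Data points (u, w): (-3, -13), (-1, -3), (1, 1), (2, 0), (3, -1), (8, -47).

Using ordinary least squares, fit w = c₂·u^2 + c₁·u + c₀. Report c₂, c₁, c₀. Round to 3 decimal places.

c₂ = -0.972, c₁ = 1.851, c₀ = 0.677

Normal-equation sums: Σu^2·u^2 = 4276, Σu^2·u = 520, Σu^2 = 88, Σu·u = 88, Σu = 10, Σ1 = 6.
Moment sums: Σu^2·w = -3136, Σu·w = -336, Σw = -63.
So XᵀX·[c₂, c₁, c₀]ᵀ = Xᵀw: [[4276, 520, 88]; [520, 88, 10]; [88, 10, 6]]·[c₂, c₁, c₀]ᵀ = [-3136, -336, -63]ᵀ.
Row-reducing yields c₂ = -26831/27591, c₁ = 102151/55182, c₀ = 6230/9197.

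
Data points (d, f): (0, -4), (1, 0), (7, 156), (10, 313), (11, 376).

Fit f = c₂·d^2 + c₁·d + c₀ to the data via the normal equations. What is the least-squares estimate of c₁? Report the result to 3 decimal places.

c₁ = 2.438

Entries of AᵀA: Σd^2·d^2 = 27043, Σd^2·d = 2675, Σd^2 = 271, Σd·d = 271, Σd = 29, Σ1 = 5.
Moment sums: Σd^2·f = 84440, Σd·f = 8358, Σf = 841.
Solving the 3×3 system (Gaussian elimination) gives c₂ = 388063/132558, c₁ = 323125/132558, c₀ = -101814/22093.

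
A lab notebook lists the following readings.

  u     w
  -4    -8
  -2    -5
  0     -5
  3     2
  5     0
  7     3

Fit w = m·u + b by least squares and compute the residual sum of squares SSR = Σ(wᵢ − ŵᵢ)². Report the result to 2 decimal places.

SSR = 11.32

Entries of MᵀM: Σu·u = 103, Σu = 9, Σ1 = 6.
And Σu·w = 69, Σw = -13.
MᵀM·[m, b]ᵀ = Mᵀw becomes [[103, 9]; [9, 6]]·[m, b]ᵀ = [69, -13]ᵀ.
Determinant 103·6 − 9² = 537.
m = (69·6 − 9·(-13))/537 = 177/179; b = (103·(-13) − 9·69)/537 = -1960/537.
Residuals: -212/537, 337/537, -725/537, 1441/537, -695/537, -146/537; SSR = 6080/537.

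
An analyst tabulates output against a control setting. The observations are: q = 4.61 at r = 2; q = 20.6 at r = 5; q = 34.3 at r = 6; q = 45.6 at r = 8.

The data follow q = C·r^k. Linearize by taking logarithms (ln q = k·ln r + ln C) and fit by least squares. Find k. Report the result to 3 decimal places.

Linearized form: ln q = k·ln r + ln C. From the 4 transformed points,
AᵀA = [[10.6052, 6.1738]; [6.1738, 4]], rhs = [20.2057, 11.9086]ᵀ  (here Σln r = 6.1738, Σ(ln r)² = 10.6052, Σln q = 11.9086, Σln r·ln q = 20.2057).
Solving (det = 4.3053): k = 1.69603, ln C = 0.35940.

k = 1.696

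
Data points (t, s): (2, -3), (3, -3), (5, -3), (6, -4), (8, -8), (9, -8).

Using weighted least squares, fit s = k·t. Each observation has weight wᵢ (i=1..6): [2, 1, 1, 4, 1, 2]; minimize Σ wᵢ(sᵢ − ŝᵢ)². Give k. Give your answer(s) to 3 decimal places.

Sums needed: Σwᵢ·t·t = 412.
For MᵀWs: Σwᵢ·t·s = -340.
MᵀWM·[k]ᵀ = MᵀWs becomes [[412]]·[k]ᵀ = [-340]ᵀ.
Hence k = -340 / 412 ≈ -0.825243.

k = -0.825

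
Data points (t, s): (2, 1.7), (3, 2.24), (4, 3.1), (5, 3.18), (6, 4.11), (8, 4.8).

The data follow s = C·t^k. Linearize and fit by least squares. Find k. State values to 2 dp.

k = 0.76

Linearized form: ln s = k·ln t + ln C. From the 6 transformed points,
Sums: Σln t = 8.6587, Σ(ln t)² = 13.7340, Σln s = 6.6074, Σln t·ln s = 10.4786.
Normal system: [[13.7340, 8.6587]; [8.6587, 6]]·[k, ln C]ᵀ = [10.4786, 6.6074]ᵀ.
Slope k = (n·Σln t·ln s − Σln t·Σln s)/(n·Σ(ln t)² − (Σln t)²) = (6·10.4786 − 8.6587·6.6074)/7.4309 = 0.76163; ln C = (Σln s − k·Σln t)/n = 0.00212.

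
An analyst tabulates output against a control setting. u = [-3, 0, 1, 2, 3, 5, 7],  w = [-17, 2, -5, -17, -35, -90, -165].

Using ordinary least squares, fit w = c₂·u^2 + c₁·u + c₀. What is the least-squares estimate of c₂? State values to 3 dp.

c₂ = -2.965

Normal-equation sums: Σu^2·u^2 = 3205, Σu^2·u = 477, Σu^2 = 97, Σu·u = 97, Σu = 15, Σ1 = 7.
And Σu^2·w = -10876, Σu·w = -1698, Σw = -327.
XᵀX·[c₂, c₁, c₀]ᵀ = Xᵀw becomes [[3205, 477, 97]; [477, 97, 15]; [97, 15, 7]]·[c₂, c₁, c₀]ᵀ = [-10876, -1698, -327]ᵀ.
Row-reducing yields c₂ = -500807/168882, c₁ = -172867/56294, c₀ = 11560/12063.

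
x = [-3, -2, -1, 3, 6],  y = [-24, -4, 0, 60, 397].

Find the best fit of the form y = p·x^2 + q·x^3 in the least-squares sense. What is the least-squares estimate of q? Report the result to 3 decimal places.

q = 1.515

Normal-equation sums: Σx^2·x^2 = 1475, Σx^2·x^3 = 7743, Σx^3·x^3 = 48179.
Moment sums: Σx^2·y = 14600, Σx^3·y = 88052.
Normal equations: [[1475, 7743]; [7743, 48179]]·[p, q]ᵀ = [14600, 88052]ᵀ.
Eliminating q: 48179·(row 1) − 7743·(row 2) gives 11109976·p = 48179·14600 − 7743·88052 = 21626764, so p = 5406691/2777494.
Then q = (88052 − 7743·(5406691/2777494))/48179 = 4207225/2777494.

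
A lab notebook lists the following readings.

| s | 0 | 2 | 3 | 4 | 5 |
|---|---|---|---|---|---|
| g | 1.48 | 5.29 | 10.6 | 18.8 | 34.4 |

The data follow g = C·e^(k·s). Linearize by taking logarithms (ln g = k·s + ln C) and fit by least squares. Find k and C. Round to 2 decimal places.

k = 0.63, C = 1.51

Taking logs, ln g = k·s + ln C, so regress ln g on s.
Over the data: Σs = 14.0000, Σ(s)² = 54.0000, Σln g = 10.8906, Σs·ln g = 39.8399.
Normal system: [[54.0000, 14.0000]; [14.0000, 5]]·[k, ln C]ᵀ = [39.8399, 10.8906]ᵀ.
Solving (det = 74.0000): k = 0.63150, ln C = 0.40993, so C = exp(0.40993) = 1.50672.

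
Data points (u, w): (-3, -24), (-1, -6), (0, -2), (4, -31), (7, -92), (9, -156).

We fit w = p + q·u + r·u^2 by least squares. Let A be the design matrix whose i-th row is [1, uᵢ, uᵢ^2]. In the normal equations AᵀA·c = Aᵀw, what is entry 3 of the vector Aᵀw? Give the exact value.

-17862

Entry 3 ↔ basis u^2, so (Aᵀw)_{3} = Σᵢ (u^2)·wᵢ = (9)·(-24) + (1)·(-6) + (0)·(-2) + (16)·(-31) + (49)·(-92) + (81)·(-156) = -17862.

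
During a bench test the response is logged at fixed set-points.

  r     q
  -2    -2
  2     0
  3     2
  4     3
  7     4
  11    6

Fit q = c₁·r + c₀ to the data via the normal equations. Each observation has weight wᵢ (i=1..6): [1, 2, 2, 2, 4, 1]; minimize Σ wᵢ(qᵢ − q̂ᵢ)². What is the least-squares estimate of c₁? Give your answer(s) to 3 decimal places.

The normal system AᵀWA·[c₁, c₀]ᵀ = AᵀWq is [[379, 55]; [55, 12]]·[c₁, c₀]ᵀ = [218, 30]ᵀ.
Eliminating c₀: 12·(row 1) − 55·(row 2) gives 1523·c₁ = 12·218 − 55·30 = 966, so c₁ = 966/1523.
Then c₀ = (30 − 55·(966/1523))/12 = -620/1523.

c₁ = 0.634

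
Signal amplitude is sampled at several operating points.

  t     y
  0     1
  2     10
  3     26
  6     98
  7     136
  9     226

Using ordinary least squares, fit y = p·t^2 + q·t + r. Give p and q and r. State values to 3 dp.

p = 2.869, q = -0.859, r = 1.097

Compute the Gram sums: Σt^2·t^2 = 10355, Σt^2·t = 1323, Σt^2 = 179, Σt·t = 179, Σt = 27, Σ1 = 6.
Moment sums: Σt^2·y = 28772, Σt·y = 3672, Σy = 497.
Row-reducing yields p = 769/268, q = -26487/30820, r = 8451/7705.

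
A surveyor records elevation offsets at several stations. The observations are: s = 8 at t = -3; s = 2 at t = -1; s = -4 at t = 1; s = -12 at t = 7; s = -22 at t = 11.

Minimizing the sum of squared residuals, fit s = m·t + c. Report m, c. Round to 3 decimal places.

m = -2.000, c = 0.400

With design matrix M, MᵀM = [[181, 15]; [15, 5]] and Mᵀs = [-356, -28]ᵀ.
Δ = 181·5 − 15² = 680.
m = ((-356)·5 − 15·(-28))/680 = -2; c = (181·(-28) − 15·(-356))/680 = 2/5.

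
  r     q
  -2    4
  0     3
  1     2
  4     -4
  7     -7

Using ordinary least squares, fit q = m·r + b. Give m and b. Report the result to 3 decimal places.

The normal equations are: 70·m + 10·b = -71;  10·m + 5·b = -2.
Eliminating b: 5·(row 1) − 10·(row 2) gives 250·m = 5·(-71) − 10·(-2) = -335, so m = -67/50.
Then b = ((-2) − 10·(-67/50))/5 = 57/25.

m = -1.340, b = 2.280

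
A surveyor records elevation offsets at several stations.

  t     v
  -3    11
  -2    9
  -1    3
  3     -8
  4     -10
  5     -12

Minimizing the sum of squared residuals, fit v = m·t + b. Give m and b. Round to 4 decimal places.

With design matrix A, AᵀA = [[64, 6]; [6, 6]] and Aᵀv = [-178, -7]ᵀ.
Eliminating b: 6·(row 1) − 6·(row 2) gives 348·m = 6·(-178) − 6·(-7) = -1026, so m = -171/58.
Then b = ((-7) − 6·(-171/58))/6 = 155/87.

m = -2.9483, b = 1.7816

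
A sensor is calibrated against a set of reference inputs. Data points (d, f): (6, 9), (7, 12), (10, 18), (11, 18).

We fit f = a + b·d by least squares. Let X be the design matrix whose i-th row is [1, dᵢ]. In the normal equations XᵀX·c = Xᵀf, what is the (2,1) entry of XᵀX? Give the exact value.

Row 2 ↔ basis d, column 1 ↔ basis 1, so (XᵀX)_{2,1} = Σᵢ d = (6)·(1) + (7)·(1) + (10)·(1) + (11)·(1) = 34.

34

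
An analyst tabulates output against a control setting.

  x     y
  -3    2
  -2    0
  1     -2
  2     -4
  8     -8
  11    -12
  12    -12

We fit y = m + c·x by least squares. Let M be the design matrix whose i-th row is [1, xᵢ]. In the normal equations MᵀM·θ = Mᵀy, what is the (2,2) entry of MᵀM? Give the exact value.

347

Row 2 ↔ basis x, column 2 ↔ basis x, so (MᵀM)_{2,2} = Σᵢ (x)·(x) = (-3)·(-3) + (-2)·(-2) + (1)·(1) + (2)·(2) + (8)·(8) + (11)·(11) + (12)·(12) = 347.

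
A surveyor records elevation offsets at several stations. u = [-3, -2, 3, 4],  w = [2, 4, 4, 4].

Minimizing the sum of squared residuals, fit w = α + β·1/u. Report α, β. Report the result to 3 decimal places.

α = 3.565, β = 1.043

From the data, Σ1 = 4, Σ1/u = -1/4, Σ1/u·1/u = 77/144.
Moment sums: Σw = 14, Σ1/u·w = -1/3.
So MᵀM·[α, β]ᵀ = Mᵀw: [[4, -1/4]; [-1/4, 77/144]]·[α, β]ᵀ = [14, -1/3]ᵀ.
Eliminating β: (77/144)·(row 1) − (-1/4)·(row 2) gives (299/144)·α = (77/144)·14 − (-1/4)·(-1/3) = 533/72, so α = 82/23.
Then β = ((-1/3) − (-1/4)·(82/23))/(77/144) = 24/23.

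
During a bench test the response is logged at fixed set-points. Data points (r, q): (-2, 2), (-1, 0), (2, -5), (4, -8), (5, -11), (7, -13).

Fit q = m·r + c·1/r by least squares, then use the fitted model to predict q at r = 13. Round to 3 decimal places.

The normal system AᵀA·[m, c]ᵀ = Aᵀq is [[99, 6]; [6, 31809/19600]]·[m, c]ᵀ = [-192, -669/70]ᵀ.
Δ = 99·(31809/19600) − 6² = 2443491/19600.
m = ((-192)·(31809/19600) − 6·(-669/70))/(2443491/19600) = -553712/271499; c = (99·(-669/70) − 6·(-192))/(2443491/19600) = 448280/271499.
At r = 13: q̂ = (-553712/271499)·(13) + (448280/271499)·(1/13) = -93129048/3529487.

q̂ = -26.386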